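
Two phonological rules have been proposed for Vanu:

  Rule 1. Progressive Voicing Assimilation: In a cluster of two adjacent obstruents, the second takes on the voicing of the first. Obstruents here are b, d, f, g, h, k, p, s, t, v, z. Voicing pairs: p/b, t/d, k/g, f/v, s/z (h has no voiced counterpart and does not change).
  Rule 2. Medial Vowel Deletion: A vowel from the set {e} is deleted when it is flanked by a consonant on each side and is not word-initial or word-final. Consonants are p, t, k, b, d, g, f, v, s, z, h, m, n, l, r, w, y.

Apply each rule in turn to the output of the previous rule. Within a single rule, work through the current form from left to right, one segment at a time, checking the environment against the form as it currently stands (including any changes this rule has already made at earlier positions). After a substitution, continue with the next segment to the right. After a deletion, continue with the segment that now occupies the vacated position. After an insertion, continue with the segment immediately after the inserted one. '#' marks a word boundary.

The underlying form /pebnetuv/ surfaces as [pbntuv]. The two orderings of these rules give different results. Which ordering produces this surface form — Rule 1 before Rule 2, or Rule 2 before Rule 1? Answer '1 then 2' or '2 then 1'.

1 then 2

Order 1 then 2:
  1 Progressive Voicing Assimilation: no change — [pebnetuv]
  2 Medial Vowel Deletion: [pebnetuv] → [pbntuv]
  result: [pbntuv]
Order 2 then 1:
  2 Medial Vowel Deletion: [pebnetuv] → [pbntuv]
  1 Progressive Voicing Assimilation: [pbntuv] → [ppntuv]
  result: [ppntuv]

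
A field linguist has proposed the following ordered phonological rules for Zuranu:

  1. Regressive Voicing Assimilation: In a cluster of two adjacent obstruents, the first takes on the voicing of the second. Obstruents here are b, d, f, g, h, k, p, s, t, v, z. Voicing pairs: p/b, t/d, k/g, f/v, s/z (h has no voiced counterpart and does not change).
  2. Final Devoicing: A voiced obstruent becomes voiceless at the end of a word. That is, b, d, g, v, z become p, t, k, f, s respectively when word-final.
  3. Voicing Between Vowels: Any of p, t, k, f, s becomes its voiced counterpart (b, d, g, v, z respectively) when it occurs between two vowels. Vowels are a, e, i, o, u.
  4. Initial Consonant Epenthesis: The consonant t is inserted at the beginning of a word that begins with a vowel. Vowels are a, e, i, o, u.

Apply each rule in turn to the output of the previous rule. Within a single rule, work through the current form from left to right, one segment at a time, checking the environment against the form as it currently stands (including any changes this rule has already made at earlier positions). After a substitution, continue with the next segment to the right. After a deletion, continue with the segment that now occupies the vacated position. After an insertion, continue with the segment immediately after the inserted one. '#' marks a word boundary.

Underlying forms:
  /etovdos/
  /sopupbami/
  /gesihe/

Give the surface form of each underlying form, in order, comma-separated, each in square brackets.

[tedovdos], [sobubbami], [gezihe]

/etovdos/:
  1 Regressive Voicing Assimilation: no change — [etovdos]
  2 Final Devoicing: no change — [etovdos]
  3 Voicing Between Vowels: [etovdos] → [edovdos]
  4 Initial Consonant Epenthesis: [edovdos] → [tedovdos]
/sopupbami/:
  1 Regressive Voicing Assimilation: [sopupbami] → [sopubbami]
  2 Final Devoicing: no change — [sopubbami]
  3 Voicing Between Vowels: [sopubbami] → [sobubbami]
  4 Initial Consonant Epenthesis: no change — [sobubbami]
/gesihe/:
  1 Regressive Voicing Assimilation: no change — [gesihe]
  2 Final Devoicing: no change — [gesihe]
  3 Voicing Between Vowels: [gesihe] → [gezihe]
  4 Initial Consonant Epenthesis: no change — [gezihe]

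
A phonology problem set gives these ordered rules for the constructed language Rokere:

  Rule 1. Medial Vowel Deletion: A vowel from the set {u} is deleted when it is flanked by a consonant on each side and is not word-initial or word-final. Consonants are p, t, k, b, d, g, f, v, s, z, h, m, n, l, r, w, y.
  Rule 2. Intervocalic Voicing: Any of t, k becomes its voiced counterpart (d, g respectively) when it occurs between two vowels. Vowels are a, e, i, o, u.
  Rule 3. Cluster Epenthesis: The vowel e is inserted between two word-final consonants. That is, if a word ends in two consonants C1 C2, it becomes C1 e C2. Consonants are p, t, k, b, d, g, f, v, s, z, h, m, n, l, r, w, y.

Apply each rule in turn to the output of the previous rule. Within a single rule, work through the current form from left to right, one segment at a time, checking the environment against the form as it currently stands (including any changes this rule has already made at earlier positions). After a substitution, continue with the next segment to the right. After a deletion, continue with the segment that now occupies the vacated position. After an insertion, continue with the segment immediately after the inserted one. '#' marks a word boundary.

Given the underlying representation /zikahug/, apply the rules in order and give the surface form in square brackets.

Rule 1 Medial Vowel Deletion: [zikahug] → [zikahg]
Rule 2 Intervocalic Voicing: [zikahg] → [zigahg]
Rule 3 Cluster Epenthesis: [zigahg] → [zigaheg]

[zigaheg]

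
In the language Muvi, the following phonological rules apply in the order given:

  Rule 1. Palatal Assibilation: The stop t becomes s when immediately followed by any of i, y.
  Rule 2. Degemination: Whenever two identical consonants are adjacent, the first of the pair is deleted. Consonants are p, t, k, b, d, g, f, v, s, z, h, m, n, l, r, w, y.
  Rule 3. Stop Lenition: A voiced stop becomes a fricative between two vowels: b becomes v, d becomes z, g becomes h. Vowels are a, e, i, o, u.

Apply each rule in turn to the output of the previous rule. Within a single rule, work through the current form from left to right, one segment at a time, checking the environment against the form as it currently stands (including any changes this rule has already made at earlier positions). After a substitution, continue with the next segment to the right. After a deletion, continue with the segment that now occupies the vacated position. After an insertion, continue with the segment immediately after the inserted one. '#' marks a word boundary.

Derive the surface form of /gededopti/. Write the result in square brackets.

[gezezopsi]

Rule 1 Palatal Assibilation: [gededopti] → [gededopsi]
Rule 2 Degemination: no change — [gededopsi]
Rule 3 Stop Lenition: [gededopsi] → [gezezopsi]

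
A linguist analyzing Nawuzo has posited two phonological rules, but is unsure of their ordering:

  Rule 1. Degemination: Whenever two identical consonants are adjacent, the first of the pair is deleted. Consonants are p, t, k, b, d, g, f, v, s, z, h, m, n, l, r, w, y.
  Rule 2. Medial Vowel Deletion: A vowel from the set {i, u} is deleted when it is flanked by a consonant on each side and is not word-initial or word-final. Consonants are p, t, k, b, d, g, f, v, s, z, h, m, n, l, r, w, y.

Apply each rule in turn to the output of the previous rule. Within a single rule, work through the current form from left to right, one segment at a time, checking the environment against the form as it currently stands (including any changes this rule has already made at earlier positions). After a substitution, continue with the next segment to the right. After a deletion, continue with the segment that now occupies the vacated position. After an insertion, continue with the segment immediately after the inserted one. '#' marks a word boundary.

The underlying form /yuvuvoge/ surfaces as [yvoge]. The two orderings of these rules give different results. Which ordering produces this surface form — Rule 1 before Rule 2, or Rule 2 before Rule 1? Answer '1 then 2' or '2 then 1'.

2 then 1

Order 1 then 2:
  1 Degemination: no change — [yuvuvoge]
  2 Medial Vowel Deletion: [yuvuvoge] → [yvvoge]
  result: [yvvoge]
Order 2 then 1:
  2 Medial Vowel Deletion: [yuvuvoge] → [yvvoge]
  1 Degemination: [yvvoge] → [yvoge]
  result: [yvoge]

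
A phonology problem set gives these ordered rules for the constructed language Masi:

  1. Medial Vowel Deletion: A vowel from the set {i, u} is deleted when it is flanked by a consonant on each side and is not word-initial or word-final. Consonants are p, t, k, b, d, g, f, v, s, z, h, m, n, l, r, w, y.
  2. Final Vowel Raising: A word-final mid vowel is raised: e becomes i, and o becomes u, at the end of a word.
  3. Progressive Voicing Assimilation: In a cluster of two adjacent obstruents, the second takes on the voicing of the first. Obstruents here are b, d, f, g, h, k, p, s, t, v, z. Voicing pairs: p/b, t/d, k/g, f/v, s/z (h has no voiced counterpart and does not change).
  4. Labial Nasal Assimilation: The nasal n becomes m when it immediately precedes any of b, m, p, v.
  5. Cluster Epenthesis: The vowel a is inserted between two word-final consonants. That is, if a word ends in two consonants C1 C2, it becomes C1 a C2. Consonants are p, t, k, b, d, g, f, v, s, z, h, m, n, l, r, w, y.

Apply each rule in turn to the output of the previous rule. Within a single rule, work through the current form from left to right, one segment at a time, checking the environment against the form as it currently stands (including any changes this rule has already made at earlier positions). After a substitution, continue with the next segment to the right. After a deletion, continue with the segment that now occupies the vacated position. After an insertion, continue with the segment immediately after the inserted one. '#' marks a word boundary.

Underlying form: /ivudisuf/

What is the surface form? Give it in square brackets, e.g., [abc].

1 Medial Vowel Deletion: [ivudisuf] → [ivdsf]
2 Final Vowel Raising: no change — [ivdsf]
3 Progressive Voicing Assimilation: [ivdsf] → [ivdzv]
4 Labial Nasal Assimilation: no change — [ivdzv]
5 Cluster Epenthesis: [ivdzv] → [ivdzav]

[ivdzav]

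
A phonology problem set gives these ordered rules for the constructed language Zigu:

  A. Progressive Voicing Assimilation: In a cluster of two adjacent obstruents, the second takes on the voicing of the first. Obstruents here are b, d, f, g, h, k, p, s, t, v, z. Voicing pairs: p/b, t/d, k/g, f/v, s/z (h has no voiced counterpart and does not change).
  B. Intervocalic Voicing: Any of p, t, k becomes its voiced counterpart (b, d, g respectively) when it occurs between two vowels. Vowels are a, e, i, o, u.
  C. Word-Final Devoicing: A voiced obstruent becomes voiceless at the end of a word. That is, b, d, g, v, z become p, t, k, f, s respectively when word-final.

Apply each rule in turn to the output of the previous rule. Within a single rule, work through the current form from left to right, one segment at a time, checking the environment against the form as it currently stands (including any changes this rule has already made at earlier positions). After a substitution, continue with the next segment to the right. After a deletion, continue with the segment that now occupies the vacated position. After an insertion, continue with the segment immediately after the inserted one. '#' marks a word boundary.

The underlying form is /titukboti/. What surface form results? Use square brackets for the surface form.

[tidukpodi]

A Progressive Voicing Assimilation: [titukboti] → [titukpoti]
B Intervocalic Voicing: [titukpoti] → [tidukpodi]
C Word-Final Devoicing: no change — [tidukpodi]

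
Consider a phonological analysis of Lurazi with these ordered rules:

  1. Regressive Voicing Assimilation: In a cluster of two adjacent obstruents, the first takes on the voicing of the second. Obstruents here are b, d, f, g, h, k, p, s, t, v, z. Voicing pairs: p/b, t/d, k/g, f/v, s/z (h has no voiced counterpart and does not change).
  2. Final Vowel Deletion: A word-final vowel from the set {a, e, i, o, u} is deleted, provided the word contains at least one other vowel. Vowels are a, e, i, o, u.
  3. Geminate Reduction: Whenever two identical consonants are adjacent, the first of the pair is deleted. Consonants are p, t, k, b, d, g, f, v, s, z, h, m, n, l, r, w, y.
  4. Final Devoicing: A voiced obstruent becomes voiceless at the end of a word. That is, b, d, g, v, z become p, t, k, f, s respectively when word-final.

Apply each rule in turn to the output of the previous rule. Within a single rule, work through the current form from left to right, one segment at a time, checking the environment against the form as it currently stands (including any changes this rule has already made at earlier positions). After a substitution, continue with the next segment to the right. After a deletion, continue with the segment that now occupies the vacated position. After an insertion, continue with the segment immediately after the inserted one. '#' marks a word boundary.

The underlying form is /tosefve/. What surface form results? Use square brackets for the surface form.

1 Regressive Voicing Assimilation: [tosefve] → [tosevve]
2 Final Vowel Deletion: [tosevve] → [tosevv]
3 Geminate Reduction: [tosevv] → [tosev]
4 Final Devoicing: [tosev] → [tosef]

[tosef]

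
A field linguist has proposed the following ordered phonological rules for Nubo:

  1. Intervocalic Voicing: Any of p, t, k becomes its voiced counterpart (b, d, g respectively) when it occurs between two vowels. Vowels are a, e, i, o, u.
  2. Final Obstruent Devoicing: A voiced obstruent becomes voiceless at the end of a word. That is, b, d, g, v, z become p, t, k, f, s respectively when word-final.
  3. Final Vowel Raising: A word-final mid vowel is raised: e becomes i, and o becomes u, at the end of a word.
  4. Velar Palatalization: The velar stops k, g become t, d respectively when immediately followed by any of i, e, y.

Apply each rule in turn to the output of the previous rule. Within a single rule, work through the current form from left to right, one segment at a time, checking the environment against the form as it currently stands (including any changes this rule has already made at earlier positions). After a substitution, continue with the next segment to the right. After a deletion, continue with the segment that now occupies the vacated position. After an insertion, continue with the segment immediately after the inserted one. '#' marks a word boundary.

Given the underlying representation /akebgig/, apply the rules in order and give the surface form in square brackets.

1 Intervocalic Voicing: [akebgig] → [agebgig]
2 Final Obstruent Devoicing: [agebgig] → [agebgik]
3 Final Vowel Raising: no change — [agebgik]
4 Velar Palatalization: [agebgik] → [adebdik]

[adebdik]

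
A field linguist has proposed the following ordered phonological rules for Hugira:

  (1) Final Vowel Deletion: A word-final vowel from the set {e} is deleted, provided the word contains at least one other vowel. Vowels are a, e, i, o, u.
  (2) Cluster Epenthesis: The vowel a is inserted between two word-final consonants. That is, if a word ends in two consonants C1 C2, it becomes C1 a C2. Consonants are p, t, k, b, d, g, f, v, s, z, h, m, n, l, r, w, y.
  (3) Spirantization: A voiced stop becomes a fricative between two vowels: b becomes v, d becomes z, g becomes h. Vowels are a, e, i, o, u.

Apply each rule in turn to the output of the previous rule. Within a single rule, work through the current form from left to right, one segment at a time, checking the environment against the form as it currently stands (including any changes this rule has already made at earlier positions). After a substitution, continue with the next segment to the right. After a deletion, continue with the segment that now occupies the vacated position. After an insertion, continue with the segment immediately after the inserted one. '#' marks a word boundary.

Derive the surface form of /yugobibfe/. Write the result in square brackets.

[yuhovivaf]

(1) Final Vowel Deletion: [yugobibfe] → [yugobibf]
(2) Cluster Epenthesis: [yugobibf] → [yugobibaf]
(3) Spirantization: [yugobibaf] → [yuhovivaf]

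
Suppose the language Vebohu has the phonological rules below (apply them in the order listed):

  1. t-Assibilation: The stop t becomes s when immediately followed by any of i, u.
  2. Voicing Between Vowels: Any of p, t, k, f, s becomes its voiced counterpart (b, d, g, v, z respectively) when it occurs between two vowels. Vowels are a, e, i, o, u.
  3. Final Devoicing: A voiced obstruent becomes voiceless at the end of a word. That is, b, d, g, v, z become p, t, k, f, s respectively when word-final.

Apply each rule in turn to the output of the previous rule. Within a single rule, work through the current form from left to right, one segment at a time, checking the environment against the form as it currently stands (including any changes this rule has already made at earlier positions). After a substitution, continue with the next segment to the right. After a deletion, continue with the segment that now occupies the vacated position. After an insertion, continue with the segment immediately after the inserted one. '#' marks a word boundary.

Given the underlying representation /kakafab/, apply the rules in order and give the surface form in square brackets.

[kagavap]

1 t-Assibilation: no change — [kakafab]
2 Voicing Between Vowels: [kakafab] → [kagavab]
3 Final Devoicing: [kagavab] → [kagavap]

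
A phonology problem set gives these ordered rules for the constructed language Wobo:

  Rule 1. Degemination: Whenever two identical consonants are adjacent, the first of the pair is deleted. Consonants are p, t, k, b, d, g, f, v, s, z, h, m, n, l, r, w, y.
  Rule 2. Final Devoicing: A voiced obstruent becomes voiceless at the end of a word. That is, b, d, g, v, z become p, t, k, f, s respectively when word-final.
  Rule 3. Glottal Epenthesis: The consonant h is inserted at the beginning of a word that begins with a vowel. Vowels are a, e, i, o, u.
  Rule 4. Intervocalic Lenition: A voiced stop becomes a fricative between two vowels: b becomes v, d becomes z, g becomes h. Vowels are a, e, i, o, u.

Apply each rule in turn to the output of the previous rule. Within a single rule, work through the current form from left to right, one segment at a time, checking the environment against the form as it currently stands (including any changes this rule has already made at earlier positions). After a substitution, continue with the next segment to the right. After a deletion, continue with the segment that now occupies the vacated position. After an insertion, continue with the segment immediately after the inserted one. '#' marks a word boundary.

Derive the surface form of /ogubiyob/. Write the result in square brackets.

Rule 1 Degemination: no change — [ogubiyob]
Rule 2 Final Devoicing: [ogubiyob] → [ogubiyop]
Rule 3 Glottal Epenthesis: [ogubiyop] → [hogubiyop]
Rule 4 Intervocalic Lenition: [hogubiyop] → [hohuviyop]

[hohuviyop]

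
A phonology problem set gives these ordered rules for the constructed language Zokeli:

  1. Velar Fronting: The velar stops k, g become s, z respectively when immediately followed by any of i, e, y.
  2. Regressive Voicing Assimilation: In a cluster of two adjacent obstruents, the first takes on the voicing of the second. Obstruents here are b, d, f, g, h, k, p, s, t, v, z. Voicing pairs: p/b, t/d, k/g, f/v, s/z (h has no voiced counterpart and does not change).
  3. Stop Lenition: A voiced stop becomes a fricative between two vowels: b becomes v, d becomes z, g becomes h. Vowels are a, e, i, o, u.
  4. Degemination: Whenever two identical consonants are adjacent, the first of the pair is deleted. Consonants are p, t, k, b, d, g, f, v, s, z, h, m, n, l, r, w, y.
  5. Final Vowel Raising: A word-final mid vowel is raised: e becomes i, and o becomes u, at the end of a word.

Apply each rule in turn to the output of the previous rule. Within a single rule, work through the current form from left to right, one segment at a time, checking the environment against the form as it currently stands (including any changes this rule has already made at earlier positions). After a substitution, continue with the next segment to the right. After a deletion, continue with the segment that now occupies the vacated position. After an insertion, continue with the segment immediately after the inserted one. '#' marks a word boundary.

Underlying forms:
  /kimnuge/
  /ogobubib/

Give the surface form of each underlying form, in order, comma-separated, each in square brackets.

/kimnuge/:
  1 Velar Fronting: [kimnuge] → [simnuze]
  2 Regressive Voicing Assimilation: no change — [simnuze]
  3 Stop Lenition: no change — [simnuze]
  4 Degemination: no change — [simnuze]
  5 Final Vowel Raising: [simnuze] → [simnuzi]
/ogobubib/:
  1 Velar Fronting: no change — [ogobubib]
  2 Regressive Voicing Assimilation: no change — [ogobubib]
  3 Stop Lenition: [ogobubib] → [ohovuvib]
  4 Degemination: no change — [ohovuvib]
  5 Final Vowel Raising: no change — [ohovuvib]

[simnuzi], [ohovuvib]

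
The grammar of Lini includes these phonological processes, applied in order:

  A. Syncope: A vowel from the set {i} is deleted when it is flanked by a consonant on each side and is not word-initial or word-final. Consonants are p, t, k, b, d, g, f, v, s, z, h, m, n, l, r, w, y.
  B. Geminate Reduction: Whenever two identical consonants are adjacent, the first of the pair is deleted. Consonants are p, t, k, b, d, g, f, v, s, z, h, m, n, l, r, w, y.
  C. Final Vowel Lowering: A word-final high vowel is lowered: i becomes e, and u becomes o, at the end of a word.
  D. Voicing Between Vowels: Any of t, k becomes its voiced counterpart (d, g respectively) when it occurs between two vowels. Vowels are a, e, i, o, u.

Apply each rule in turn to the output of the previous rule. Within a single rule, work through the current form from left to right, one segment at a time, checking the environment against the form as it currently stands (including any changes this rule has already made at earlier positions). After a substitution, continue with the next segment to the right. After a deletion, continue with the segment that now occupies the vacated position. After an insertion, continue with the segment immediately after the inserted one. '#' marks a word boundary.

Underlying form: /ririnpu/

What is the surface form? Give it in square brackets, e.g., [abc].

A Syncope: [ririnpu] → [rrnpu]
B Geminate Reduction: [rrnpu] → [rnpu]
C Final Vowel Lowering: [rnpu] → [rnpo]
D Voicing Between Vowels: no change — [rnpo]

[rnpo]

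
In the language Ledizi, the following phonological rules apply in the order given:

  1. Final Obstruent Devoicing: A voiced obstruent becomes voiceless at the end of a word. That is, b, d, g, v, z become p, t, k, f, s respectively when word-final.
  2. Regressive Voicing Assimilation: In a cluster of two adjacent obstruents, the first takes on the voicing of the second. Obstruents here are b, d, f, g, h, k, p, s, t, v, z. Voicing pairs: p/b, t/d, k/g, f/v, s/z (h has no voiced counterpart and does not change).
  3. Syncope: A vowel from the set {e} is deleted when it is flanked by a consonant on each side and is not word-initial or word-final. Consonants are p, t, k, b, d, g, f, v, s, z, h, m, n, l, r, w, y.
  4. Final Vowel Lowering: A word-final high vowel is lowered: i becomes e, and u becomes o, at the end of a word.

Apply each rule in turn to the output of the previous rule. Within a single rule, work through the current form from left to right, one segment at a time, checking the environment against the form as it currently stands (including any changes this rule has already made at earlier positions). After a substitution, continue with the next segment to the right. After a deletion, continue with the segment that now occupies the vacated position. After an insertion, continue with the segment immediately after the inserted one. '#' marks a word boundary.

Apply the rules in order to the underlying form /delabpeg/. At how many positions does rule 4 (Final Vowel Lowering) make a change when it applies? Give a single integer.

0

1 Final Obstruent Devoicing: [delabpeg] → [delabpek]
2 Regressive Voicing Assimilation: [delabpek] → [delappek]
3 Syncope: [delappek] → [dlappk]
4 Final Vowel Lowering: no change — [dlappk]
Rule 4 changed 0 position(s).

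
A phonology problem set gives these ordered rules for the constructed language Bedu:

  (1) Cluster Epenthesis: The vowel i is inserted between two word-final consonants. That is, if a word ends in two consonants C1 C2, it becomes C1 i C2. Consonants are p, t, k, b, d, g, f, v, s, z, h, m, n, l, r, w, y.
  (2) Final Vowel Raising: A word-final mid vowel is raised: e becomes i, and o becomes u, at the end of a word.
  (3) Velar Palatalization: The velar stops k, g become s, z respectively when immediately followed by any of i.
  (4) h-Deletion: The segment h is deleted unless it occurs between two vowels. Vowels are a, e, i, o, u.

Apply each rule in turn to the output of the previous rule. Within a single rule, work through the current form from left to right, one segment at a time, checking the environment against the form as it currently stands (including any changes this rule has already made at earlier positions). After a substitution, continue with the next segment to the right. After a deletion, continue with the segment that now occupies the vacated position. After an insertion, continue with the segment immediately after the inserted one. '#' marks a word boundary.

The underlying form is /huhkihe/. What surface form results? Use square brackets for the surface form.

[usihi]

(1) Cluster Epenthesis: no change — [huhkihe]
(2) Final Vowel Raising: [huhkihe] → [huhkihi]
(3) Velar Palatalization: [huhkihi] → [huhsihi]
(4) h-Deletion: [huhsihi] → [usihi]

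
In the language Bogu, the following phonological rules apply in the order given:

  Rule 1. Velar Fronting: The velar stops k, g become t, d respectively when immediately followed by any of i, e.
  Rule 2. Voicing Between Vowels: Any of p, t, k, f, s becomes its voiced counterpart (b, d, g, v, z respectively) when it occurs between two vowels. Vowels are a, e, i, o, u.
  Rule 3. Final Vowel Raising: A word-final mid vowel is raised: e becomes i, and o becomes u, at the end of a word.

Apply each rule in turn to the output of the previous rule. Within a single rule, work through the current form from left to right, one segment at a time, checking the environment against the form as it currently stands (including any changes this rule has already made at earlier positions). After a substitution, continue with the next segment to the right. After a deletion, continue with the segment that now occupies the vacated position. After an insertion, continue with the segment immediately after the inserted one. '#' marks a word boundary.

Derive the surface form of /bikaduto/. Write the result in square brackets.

[bigadudu]

Rule 1 Velar Fronting: no change — [bikaduto]
Rule 2 Voicing Between Vowels: [bikaduto] → [bigadudo]
Rule 3 Final Vowel Raising: [bigadudo] → [bigadudu]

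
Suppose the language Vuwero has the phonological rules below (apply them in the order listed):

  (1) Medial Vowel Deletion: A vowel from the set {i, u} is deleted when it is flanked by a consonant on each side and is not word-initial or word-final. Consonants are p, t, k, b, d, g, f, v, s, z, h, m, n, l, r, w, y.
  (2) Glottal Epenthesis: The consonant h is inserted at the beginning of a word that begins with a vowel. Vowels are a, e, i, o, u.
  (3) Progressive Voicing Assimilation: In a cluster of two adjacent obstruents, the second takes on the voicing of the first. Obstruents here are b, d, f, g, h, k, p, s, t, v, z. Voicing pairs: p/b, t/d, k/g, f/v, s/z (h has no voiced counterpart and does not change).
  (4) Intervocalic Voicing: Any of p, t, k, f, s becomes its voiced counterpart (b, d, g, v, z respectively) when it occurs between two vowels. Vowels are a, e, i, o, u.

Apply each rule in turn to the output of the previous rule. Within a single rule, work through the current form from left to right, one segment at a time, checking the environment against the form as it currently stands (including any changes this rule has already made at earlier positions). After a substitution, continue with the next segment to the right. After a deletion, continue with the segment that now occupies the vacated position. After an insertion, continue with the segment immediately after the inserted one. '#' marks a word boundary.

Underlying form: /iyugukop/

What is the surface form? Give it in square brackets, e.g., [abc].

[hiyggop]

(1) Medial Vowel Deletion: [iyugukop] → [iygkop]
(2) Glottal Epenthesis: [iygkop] → [hiygkop]
(3) Progressive Voicing Assimilation: [hiygkop] → [hiyggop]
(4) Intervocalic Voicing: no change — [hiyggop]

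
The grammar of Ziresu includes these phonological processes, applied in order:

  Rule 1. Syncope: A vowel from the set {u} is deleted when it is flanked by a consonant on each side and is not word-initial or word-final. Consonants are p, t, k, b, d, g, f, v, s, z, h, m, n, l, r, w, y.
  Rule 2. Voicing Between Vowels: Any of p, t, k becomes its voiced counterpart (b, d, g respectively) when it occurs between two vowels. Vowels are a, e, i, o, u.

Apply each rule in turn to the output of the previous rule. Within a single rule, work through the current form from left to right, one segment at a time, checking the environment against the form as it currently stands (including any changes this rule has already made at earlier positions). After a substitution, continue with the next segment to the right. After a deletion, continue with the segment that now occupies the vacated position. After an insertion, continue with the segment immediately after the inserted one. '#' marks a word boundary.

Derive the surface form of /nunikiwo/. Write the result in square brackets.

[nnigiwo]

Rule 1 Syncope: [nunikiwo] → [nnikiwo]
Rule 2 Voicing Between Vowels: [nnikiwo] → [nnigiwo]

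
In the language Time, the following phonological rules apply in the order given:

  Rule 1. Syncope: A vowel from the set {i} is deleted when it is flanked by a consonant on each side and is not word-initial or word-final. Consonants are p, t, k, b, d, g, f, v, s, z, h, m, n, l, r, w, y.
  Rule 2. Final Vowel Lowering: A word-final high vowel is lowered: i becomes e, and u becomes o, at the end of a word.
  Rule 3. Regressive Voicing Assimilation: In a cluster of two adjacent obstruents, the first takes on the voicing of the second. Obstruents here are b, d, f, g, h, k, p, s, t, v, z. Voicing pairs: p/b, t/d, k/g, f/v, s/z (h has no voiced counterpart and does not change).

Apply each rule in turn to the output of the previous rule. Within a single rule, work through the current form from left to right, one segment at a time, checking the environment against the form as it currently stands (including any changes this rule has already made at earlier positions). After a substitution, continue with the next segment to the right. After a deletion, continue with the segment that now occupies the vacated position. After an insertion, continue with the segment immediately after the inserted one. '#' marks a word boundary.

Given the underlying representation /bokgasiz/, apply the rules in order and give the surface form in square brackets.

[boggazz]

Rule 1 Syncope: [bokgasiz] → [bokgasz]
Rule 2 Final Vowel Lowering: no change — [bokgasz]
Rule 3 Regressive Voicing Assimilation: [bokgasz] → [boggazz]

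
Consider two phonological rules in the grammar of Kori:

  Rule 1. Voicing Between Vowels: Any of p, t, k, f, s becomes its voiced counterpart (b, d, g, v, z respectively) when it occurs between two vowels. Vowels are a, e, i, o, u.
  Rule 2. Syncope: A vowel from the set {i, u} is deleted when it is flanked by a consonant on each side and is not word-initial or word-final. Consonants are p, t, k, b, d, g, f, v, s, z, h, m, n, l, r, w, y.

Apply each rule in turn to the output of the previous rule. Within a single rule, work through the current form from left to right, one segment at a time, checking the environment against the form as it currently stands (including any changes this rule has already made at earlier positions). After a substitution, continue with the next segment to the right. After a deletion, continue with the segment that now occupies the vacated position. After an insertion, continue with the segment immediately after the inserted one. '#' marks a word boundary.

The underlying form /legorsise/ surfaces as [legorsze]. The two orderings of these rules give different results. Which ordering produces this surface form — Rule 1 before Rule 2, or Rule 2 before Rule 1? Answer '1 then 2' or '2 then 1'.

Order 1 then 2:
  1 Voicing Between Vowels: [legorsise] → [legorsize]
  2 Syncope: [legorsize] → [legorsze]
  result: [legorsze]
Order 2 then 1:
  2 Syncope: [legorsise] → [legorsse]
  1 Voicing Between Vowels: no change — [legorsse]
  result: [legorsse]

1 then 2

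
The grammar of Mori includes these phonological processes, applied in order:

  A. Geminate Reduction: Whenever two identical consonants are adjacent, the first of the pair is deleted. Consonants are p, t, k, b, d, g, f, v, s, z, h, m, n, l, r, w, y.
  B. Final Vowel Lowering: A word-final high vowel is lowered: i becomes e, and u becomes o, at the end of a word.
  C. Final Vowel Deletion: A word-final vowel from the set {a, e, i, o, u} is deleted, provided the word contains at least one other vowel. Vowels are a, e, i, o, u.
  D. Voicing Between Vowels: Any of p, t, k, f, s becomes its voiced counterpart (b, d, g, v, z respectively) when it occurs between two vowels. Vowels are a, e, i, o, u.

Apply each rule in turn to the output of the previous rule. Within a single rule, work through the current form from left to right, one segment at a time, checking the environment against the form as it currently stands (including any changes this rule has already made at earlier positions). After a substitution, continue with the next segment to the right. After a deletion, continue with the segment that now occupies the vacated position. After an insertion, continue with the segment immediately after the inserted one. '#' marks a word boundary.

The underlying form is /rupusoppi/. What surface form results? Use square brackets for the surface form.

A Geminate Reduction: [rupusoppi] → [rupusopi]
B Final Vowel Lowering: [rupusopi] → [rupusope]
C Final Vowel Deletion: [rupusope] → [rupusop]
D Voicing Between Vowels: [rupusop] → [rubuzop]

[rubuzop]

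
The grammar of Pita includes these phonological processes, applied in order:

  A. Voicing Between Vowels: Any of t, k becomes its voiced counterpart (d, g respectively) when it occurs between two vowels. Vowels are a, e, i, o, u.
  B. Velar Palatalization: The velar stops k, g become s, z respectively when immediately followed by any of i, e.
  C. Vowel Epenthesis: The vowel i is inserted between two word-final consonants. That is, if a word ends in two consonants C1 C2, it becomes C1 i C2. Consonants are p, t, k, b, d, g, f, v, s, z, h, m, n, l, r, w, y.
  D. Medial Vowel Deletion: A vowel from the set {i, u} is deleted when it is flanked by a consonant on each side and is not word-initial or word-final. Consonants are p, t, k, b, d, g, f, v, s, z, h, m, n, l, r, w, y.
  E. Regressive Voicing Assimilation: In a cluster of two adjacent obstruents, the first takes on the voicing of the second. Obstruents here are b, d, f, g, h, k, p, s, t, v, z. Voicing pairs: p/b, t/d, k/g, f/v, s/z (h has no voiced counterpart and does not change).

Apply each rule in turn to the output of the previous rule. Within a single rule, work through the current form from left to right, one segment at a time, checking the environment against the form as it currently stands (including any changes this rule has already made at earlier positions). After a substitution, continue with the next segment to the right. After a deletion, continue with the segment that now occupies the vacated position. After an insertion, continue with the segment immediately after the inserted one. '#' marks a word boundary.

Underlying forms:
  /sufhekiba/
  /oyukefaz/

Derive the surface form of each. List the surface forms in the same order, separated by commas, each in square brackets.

[sfhezba], [oyzefaz]

/sufhekiba/:
  A Voicing Between Vowels: [sufhekiba] → [sufhegiba]
  B Velar Palatalization: [sufhegiba] → [sufheziba]
  C Vowel Epenthesis: no change — [sufheziba]
  D Medial Vowel Deletion: [sufheziba] → [sfhezba]
  E Regressive Voicing Assimilation: no change — [sfhezba]
/oyukefaz/:
  A Voicing Between Vowels: [oyukefaz] → [oyugefaz]
  B Velar Palatalization: [oyugefaz] → [oyuzefaz]
  C Vowel Epenthesis: no change — [oyuzefaz]
  D Medial Vowel Deletion: [oyuzefaz] → [oyzefaz]
  E Regressive Voicing Assimilation: no change — [oyzefaz]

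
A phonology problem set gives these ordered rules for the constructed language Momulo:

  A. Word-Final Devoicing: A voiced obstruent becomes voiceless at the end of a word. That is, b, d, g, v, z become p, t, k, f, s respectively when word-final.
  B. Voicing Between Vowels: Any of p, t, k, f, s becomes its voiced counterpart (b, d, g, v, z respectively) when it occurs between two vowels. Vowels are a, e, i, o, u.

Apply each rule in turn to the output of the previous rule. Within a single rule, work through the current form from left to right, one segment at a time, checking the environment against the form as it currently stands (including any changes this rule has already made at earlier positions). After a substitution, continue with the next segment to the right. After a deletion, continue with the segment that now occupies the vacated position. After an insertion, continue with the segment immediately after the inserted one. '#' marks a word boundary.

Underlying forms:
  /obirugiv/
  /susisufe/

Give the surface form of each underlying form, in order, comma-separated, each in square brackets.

/obirugiv/:
  A Word-Final Devoicing: [obirugiv] → [obirugif]
  B Voicing Between Vowels: no change — [obirugif]
/susisufe/:
  A Word-Final Devoicing: no change — [susisufe]
  B Voicing Between Vowels: [susisufe] → [suzizuve]

[obirugif], [suzizuve]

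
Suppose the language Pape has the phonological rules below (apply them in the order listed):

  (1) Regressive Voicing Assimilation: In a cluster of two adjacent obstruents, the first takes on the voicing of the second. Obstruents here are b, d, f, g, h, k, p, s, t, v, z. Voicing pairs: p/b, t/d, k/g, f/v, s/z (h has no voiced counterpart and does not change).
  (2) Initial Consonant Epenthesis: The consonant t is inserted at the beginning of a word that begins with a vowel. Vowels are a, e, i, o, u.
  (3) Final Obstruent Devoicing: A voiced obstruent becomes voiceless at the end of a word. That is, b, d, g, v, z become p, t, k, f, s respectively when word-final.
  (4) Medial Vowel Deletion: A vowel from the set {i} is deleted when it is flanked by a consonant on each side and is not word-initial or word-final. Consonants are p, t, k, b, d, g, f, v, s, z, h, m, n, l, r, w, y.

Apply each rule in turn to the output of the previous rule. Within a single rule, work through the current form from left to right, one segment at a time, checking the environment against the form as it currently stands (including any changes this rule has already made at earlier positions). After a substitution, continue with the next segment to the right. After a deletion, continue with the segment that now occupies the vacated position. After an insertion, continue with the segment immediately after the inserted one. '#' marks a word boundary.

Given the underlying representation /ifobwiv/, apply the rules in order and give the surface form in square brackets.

(1) Regressive Voicing Assimilation: no change — [ifobwiv]
(2) Initial Consonant Epenthesis: [ifobwiv] → [tifobwiv]
(3) Final Obstruent Devoicing: [tifobwiv] → [tifobwif]
(4) Medial Vowel Deletion: [tifobwif] → [tfobwf]

[tfobwf]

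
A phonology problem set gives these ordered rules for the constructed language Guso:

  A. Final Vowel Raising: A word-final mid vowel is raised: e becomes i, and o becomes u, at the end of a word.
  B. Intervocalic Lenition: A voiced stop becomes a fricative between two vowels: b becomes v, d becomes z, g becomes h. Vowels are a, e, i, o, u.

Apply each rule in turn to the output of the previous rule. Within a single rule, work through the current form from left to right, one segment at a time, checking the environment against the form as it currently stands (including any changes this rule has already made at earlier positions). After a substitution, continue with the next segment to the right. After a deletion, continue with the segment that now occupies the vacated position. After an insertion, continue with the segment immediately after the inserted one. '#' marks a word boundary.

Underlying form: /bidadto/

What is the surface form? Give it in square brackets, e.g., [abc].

A Final Vowel Raising: [bidadto] → [bidadtu]
B Intervocalic Lenition: [bidadtu] → [bizadtu]

[bizadtu]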